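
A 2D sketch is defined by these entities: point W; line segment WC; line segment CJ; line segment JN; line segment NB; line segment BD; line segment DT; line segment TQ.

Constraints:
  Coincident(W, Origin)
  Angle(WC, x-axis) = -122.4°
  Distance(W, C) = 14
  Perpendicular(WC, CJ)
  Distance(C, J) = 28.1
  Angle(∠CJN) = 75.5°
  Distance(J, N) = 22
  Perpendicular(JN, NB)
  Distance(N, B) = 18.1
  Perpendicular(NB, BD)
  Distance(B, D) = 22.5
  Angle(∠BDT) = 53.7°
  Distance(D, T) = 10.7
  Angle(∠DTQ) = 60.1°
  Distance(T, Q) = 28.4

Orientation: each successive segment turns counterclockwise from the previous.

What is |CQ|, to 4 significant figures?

13.17

W is at the origin; WC runs at -122.4° with length 14.0, so C = (-7.502, -11.82). WC is perpendicular to CJ, so CJ runs at -32.40°; with |CJ| = 28.1, J = (16.22, -26.88). ∠CJN = 75.5° gives JN at 72.10° from the x-axis; with |JN| = 22.0, N = (22.99, -5.942). The perpendicularity gives NB at right angles to JN, so NB runs at 162.1°; with |NB| = 18.1, B = (5.762, -0.3791). NB ⟂ BD, so BD runs at -107.9°; with |BD| = 22.5, D = (-1.153, -21.79). ∠BDT = 53.7° gives DT at 18.40° from the x-axis; with |DT| = 10.7, T = (8.999, -18.41). ∠DTQ = 60.1° gives TQ at 138.3° from the x-axis; with |TQ| = 28.4, Q = (-12.21, 0.4800). Then |CQ| = |Q − C| = 13.17.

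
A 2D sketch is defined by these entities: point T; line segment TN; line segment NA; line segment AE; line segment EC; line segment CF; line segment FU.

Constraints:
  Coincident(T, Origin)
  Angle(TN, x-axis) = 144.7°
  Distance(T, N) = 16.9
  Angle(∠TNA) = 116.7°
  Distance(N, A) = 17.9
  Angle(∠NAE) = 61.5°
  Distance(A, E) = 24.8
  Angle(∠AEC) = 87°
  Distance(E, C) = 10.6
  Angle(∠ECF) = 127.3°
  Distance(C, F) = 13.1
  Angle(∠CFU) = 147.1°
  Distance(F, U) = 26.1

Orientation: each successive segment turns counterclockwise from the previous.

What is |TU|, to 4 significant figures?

38.25

T is at the origin; TN runs at 144.7° with length 16.9, so N = (-13.79, 9.766). ∠TNA = 116.7° gives NA at -152.0° from the x-axis; with |NA| = 17.9, A = (-29.60, 1.362). ∠NAE = 61.5° gives AE at -33.50° from the x-axis; with |AE| = 24.8, E = (-8.917, -12.33). ∠AEC = 87.0° gives EC at 59.50° from the x-axis; with |EC| = 10.6, C = (-3.537, -3.193). ∠ECF = 127.3° gives CF at 112.2° from the x-axis; with |CF| = 13.1, F = (-8.487, 8.936). ∠CFU = 147.1° gives FU at 145.1° from the x-axis; with |FU| = 26.1, U = (-29.89, 23.87). Then |TU| = |U − T| = 38.25.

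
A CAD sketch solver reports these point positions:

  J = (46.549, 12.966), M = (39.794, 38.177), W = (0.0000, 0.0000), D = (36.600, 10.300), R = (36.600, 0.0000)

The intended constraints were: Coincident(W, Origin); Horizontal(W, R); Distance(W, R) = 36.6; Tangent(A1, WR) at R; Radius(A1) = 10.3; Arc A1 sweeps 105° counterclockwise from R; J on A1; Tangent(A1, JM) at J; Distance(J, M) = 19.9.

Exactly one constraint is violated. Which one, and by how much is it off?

Distance(J, M) = 19.9 — off by 6.20.

W = (0.00, 0.00) ✓; W.y = 0.00, R.y = 0.00 ✓; |WR| = 36.60 ✓; ∠(DR, RW) = 90.00° ✓; |DR| = 10.30 ✓; bearing(D→J) − bearing(D→R) = 105.0° ✓; |DJ| = 10.30 ✓; ∠(DJ, JM) = 90.00° ✓; |JM| = 26.10 ✗.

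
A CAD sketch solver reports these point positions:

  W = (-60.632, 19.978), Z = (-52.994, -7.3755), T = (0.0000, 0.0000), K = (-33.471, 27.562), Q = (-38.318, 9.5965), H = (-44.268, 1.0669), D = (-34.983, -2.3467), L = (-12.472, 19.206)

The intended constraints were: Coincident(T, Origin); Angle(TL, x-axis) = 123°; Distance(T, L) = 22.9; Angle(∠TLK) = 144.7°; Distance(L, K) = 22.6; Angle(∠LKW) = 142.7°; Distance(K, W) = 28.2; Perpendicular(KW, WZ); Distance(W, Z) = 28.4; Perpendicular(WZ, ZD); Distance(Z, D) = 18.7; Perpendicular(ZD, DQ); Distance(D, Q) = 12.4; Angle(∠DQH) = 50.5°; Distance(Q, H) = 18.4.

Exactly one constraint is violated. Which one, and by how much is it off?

Distance(Q, H) = 18.4 — off by 8.00.

T = (0.00, 0.00) ✓; TL at 123.0° ✓; |TL| = 22.90 ✓; ∠TLK = 144.7° ✓; |LK| = 22.60 ✓; ∠LKW = 142.7° ✓; |KW| = 28.20 ✓; ∠(KW, WZ) = 90.00° ✓; |WZ| = 28.40 ✓; ∠(WZ, ZD) = 90.00° ✓; |ZD| = 18.70 ✓; ∠(ZD, DQ) = 90.00° ✓; |DQ| = 12.40 ✓; ∠DQH = 50.50° ✓; |QH| = 10.40 ✗.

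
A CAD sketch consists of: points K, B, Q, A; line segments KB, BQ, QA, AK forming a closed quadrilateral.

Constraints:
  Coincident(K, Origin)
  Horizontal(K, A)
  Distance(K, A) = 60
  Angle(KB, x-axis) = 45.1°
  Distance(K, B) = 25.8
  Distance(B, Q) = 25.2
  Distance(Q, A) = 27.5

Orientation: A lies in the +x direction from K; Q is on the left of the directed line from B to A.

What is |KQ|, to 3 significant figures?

48.3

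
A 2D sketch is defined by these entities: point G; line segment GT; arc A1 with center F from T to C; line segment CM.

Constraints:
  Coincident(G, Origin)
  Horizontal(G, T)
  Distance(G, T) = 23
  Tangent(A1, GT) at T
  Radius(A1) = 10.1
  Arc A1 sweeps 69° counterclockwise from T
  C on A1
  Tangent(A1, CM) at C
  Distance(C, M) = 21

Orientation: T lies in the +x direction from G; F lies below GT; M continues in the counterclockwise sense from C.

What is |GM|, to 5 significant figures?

26.777

On A1, T sits at bearing 90° from F; a 69° counterclockwise sweep puts C at bearing 159°, so C = F + 10.1·(cos 159°, sin 159°) = (13.571, -6.4805). Tangency of A1 to CM means the radius FC is perpendicular to CM, so CM runs along (−sin 159°, cos 159°); with |CM| = 21.0, M = (6.0451, -26.086). Then |GM| = |M − G| = 26.777.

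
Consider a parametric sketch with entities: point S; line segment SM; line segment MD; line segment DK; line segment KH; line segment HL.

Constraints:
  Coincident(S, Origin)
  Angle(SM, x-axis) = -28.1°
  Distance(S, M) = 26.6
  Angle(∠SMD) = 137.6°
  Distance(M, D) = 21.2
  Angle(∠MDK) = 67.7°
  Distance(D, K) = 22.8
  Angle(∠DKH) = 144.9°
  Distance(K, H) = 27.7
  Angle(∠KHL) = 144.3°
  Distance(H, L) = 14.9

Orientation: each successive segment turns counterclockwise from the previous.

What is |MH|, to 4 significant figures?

37.60

∠MDK = 67.7° gives DK at 126.6° from the x-axis; with |DK| = 22.8, K = (30.41, 11.01). ∠DKH = 144.9° gives KH at 161.7° from the x-axis; with |KH| = 27.7, H = (4.115, 19.71). Then |MH| = |H − M| = 37.60.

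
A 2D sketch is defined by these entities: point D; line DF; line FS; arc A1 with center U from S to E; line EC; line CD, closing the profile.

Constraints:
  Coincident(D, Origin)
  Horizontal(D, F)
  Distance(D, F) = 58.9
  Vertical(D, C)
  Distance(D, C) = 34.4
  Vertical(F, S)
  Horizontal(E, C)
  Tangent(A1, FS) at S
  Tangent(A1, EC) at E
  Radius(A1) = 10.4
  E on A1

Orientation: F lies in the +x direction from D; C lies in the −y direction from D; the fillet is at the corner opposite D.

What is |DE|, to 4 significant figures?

59.46

D is at the origin; D and F share the same y with |DF| = 58.9 and F on the +x side, so F = (58.90, 0.000). DC is vertical with |DC| = 34.4 and C on the −y side, so C = (0.000, -34.40). The virtual corner opposite D is at (58.90, -34.40). The tangent condition forces US to be normal to FS and tangency of A1 to EC means the radius UE is perpendicular to EC, with radius 10.4, so the center U sits 10.4 in from both sides at U = (48.50, -24.00). That places the tangent points at S = (58.90, -24.00) on FS and E = (48.50, -34.40) on EC. Then |DE| = |E − D| = 59.46.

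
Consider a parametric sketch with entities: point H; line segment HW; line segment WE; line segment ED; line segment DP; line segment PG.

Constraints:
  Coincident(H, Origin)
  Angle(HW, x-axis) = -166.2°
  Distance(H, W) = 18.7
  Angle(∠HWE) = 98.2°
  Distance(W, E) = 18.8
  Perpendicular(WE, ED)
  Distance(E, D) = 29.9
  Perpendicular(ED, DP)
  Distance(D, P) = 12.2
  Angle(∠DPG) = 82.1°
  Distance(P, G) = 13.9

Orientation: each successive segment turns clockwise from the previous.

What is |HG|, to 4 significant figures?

11.43

ED ⟂ DP, so DP runs at -68.00°; with |DP| = 12.2, P = (7.090, 12.86). ∠DPG = 82.1° gives PG at -165.9° from the x-axis; with |PG| = 13.9, G = (-6.391, 9.473). Then |HG| = |G − H| = 11.43.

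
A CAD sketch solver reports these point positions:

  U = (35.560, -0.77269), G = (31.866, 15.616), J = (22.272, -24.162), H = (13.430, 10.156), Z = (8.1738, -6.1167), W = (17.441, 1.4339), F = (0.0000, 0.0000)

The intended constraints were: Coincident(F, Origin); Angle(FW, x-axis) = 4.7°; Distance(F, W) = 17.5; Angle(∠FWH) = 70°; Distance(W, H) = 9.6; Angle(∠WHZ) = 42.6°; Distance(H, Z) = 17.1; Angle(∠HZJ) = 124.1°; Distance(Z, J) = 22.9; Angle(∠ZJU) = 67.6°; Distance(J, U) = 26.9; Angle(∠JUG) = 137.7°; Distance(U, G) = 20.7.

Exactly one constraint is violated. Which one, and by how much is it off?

Distance(U, G) = 20.7 — off by 3.90.

F = (0.00, 0.00) ✓; FW at 4.700° ✓; |FW| = 17.50 ✓; ∠FWH = 70.00° ✓; |WH| = 9.600 ✓; ∠WHZ = 42.60° ✓; |HZ| = 17.10 ✓; ∠HZJ = 124.1° ✓; |ZJ| = 22.90 ✓; ∠ZJU = 67.60° ✓; |JU| = 26.90 ✓; ∠JUG = 137.7° ✓; |UG| = 16.80 ✗.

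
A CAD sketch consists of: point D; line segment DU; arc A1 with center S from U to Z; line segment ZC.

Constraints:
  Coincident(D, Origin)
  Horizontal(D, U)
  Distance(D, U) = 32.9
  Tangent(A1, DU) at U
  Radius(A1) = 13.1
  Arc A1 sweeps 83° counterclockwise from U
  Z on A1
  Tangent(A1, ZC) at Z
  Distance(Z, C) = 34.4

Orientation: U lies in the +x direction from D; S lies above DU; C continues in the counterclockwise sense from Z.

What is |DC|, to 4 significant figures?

67.77

D is at the origin; DU is horizontal with |DU| = 32.9 and U on the +x side, so U = (32.90, 0.000). Tangency of A1 to DU means the radius SU is perpendicular to DU, so S = U + (0, 13.1) = (32.90, 13.10). On A1, U sits at bearing -90° from S; an 83° counterclockwise sweep puts Z at bearing -7°, so Z = S + 13.1·(cos -7°, sin -7°) = (45.90, 11.50). Since A1 is tangent to ZC there, SZ ⟂ ZC, so ZC runs along (−sin -7°, cos -7°); with |ZC| = 34.4, C = (50.09, 45.65). Then |DC| = |C − D| = 67.77.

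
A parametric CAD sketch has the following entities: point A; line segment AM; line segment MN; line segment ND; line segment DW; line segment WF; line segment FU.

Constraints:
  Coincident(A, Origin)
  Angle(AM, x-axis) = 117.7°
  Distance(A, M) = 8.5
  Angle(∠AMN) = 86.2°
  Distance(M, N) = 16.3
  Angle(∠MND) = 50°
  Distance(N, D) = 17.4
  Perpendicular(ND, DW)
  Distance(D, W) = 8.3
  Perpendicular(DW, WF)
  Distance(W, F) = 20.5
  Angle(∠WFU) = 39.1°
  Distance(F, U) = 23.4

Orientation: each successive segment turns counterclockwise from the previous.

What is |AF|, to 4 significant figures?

19.79

A is at the origin; AM runs at 117.7° with length 8.5, so M = (-3.951, 7.526). ∠AMN = 86.2° gives MN at -148.5° from the x-axis; with |MN| = 16.3, N = (-17.85, -0.9909). ∠MND = 50.0° gives ND at -18.50° from the x-axis; with |ND| = 17.4, D = (-1.348, -6.512). ND is perpendicular to DW, so DW runs at 71.50°; with |DW| = 8.3, W = (1.285, 1.359). DW is perpendicular to WF, so WF runs at 161.5°; with |WF| = 20.5, F = (-18.16, 7.864). Then |AF| = |F − A| = 19.79.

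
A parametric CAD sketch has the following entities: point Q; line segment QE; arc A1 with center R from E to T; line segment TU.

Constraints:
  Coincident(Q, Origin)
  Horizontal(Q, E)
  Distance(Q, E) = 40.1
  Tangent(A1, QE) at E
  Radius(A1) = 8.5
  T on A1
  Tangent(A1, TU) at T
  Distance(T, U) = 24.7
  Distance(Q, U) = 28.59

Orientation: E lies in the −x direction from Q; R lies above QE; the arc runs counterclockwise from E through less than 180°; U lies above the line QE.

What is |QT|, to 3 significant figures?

33.7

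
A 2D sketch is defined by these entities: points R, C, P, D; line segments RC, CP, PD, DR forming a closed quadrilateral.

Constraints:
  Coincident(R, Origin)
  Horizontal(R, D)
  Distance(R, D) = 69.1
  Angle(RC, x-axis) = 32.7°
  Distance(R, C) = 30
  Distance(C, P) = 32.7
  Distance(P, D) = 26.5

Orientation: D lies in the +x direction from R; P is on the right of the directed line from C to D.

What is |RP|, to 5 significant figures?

45.753

Checks: |CP| = 32.70 ✓; |PD| = 26.50 ✓.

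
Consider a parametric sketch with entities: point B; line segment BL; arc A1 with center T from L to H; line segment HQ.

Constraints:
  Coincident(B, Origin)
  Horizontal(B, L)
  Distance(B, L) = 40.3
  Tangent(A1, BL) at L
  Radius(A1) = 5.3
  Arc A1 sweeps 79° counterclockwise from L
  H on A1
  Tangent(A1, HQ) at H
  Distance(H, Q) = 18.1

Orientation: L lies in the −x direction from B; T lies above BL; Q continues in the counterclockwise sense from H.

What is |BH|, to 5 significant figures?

35.358

B is at the origin; B and L share the same y with |BL| = 40.3 and L on the −x side, so L = (-40.300, 0.0000). A1 meets BL tangentially, so TL is at right angles to BL, so T = L + (0, 5.3) = (-40.300, 5.3000). On A1, L sits at bearing -90° from T; a 79° counterclockwise sweep puts H at bearing -11°, so H = T + 5.3·(cos -11°, sin -11°) = (-35.097, 4.2887). Then |BH| = |H − B| = 35.358.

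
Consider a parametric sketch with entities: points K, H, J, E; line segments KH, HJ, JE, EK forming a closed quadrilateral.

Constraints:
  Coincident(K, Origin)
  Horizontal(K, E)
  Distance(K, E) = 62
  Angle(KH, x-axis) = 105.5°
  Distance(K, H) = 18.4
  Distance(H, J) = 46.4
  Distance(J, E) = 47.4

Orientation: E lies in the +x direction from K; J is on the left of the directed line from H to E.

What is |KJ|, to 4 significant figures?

53.53

Checks: |HJ| = 46.40 ✓; |JE| = 47.40 ✓.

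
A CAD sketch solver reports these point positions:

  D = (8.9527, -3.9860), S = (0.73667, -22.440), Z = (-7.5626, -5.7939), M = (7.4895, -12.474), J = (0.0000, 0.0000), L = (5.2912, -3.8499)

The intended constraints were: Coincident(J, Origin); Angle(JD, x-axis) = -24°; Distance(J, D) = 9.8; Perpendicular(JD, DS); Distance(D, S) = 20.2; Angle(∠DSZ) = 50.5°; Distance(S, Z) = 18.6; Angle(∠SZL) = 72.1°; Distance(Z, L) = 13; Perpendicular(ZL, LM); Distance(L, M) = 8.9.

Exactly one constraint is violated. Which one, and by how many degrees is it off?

Perpendicular(ZL, LM) — off by 5.70°.

J = (0.00, 0.00) ✓; JD at -24.00° ✓; |JD| = 9.800 ✓; ∠(JD, DS) = 90.00° ✓; |DS| = 20.20 ✓; ∠DSZ = 50.50° ✓; |SZ| = 18.60 ✓; ∠SZL = 72.10° ✓; |ZL| = 13.00 ✓; ∠(ZL, LM) = 84.30° ✗; |LM| = 8.900 ✓.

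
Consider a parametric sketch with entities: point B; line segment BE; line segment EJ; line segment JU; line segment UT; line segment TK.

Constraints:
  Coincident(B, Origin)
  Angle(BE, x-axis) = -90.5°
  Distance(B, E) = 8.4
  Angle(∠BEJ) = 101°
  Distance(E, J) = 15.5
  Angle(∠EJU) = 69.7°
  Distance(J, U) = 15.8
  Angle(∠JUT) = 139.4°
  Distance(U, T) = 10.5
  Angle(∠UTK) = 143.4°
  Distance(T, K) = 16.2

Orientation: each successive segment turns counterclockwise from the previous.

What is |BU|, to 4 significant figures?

13.35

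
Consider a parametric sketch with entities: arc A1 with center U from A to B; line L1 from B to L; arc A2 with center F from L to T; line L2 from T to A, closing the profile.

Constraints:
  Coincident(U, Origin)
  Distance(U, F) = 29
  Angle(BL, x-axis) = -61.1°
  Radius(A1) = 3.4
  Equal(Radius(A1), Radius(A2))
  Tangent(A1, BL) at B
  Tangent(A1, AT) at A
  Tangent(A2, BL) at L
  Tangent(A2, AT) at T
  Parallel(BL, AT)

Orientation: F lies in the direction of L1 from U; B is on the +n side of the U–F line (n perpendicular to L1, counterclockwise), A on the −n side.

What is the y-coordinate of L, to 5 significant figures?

-23.745

The slot axis is L1's direction at -61.1°, so u = (cos -61.1°, sin -61.1°) = (0.48328, -0.87546) and n = (−sin -61.1°, cos -61.1°) = (0.87546, 0.48328). U is at the origin and F lies 29.0 along u from U, so F = 29.0·u = (14.015, -25.388). Tangency of A1 to both parallel lines with radius 3.4 puts B and A at U ± 3.4·n: B = (2.9766, 1.6432), A = (-2.9766, -1.6432). Equal radii place L and T the same way about F: L = F + 3.4·n = (16.992, -23.745), T = F − 3.4·n = (11.039, -27.032). So L.y = -23.745.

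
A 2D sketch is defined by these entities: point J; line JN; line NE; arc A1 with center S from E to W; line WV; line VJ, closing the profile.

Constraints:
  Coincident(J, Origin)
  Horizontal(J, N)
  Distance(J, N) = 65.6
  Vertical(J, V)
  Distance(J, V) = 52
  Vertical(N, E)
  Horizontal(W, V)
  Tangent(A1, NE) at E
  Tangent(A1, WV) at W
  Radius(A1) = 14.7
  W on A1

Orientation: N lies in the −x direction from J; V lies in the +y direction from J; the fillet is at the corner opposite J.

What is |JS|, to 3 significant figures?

63.1

J is at the origin; J and N share the same y with |JN| = 65.6 and N on the −x side, so N = (-65.6, 0.00). J and V share the same x with |JV| = 52.0 and V on the +y side, so V = (0.00, 52.0). The virtual corner opposite J is at (-65.6, 52.0). The tangent condition forces SE to be normal to NE and tangency of A1 to WV means the radius SW is perpendicular to WV, with radius 14.7, so the center S sits 14.7 in from both sides at S = (-50.9, 37.3). Then |JS| = |S − J| = 63.1.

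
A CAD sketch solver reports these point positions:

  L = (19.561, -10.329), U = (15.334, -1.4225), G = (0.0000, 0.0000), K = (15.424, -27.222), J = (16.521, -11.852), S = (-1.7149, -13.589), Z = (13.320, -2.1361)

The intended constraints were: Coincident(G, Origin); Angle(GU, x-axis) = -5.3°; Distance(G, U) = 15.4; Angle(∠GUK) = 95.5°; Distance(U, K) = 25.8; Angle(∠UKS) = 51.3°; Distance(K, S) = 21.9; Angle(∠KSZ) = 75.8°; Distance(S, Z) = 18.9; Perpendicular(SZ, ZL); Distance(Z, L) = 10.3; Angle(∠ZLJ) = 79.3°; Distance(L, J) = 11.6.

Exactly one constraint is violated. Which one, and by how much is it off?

Distance(L, J) = 11.6 — off by 8.20.

G = (0.00, 0.00) ✓; GU at -5.300° ✓; |GU| = 15.40 ✓; ∠GUK = 95.50° ✓; |UK| = 25.80 ✓; ∠UKS = 51.30° ✓; |KS| = 21.90 ✓; ∠KSZ = 75.80° ✓; |SZ| = 18.90 ✓; ∠(SZ, ZL) = 90.00° ✓; |ZL| = 10.30 ✓; ∠ZLJ = 79.31° ✓; |LJ| = 3.400 ✗.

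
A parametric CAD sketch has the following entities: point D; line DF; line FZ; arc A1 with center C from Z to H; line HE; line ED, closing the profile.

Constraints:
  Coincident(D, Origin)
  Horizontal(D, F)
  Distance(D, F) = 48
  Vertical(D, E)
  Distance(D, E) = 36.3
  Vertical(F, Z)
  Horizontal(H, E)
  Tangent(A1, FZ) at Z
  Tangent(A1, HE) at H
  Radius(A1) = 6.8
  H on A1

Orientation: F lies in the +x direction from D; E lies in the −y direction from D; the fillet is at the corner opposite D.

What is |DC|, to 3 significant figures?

50.7

D is at the origin; D and F share the same y with |DF| = 48.0 and F on the +x side, so F = (48.0, 0.00). D and E share the same x with |DE| = 36.3 and E on the −y side, so E = (0.00, -36.3). The virtual corner opposite D is at (48.0, -36.3). Since A1 is tangent to FZ there, CZ ⟂ FZ and A1 meets HE tangentially, so CH is at right angles to HE, with radius 6.8, so the center C sits 6.8 in from both sides at C = (41.2, -29.5). Then |DC| = |C − D| = 50.7.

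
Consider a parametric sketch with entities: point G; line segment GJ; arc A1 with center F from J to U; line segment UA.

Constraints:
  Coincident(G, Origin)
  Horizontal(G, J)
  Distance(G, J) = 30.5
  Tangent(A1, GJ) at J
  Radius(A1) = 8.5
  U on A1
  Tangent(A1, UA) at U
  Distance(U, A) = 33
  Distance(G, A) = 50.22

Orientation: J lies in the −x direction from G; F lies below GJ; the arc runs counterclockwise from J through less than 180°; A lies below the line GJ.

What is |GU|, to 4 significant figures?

40.14

Checks: ∠(FJ, JG) = 90.00° ✓; |FJ| = 8.500 ✓; |FU| = 8.500 ✓; ∠(FU, UA) = 90.00° ✓; |UA| = 33.00 ✓; |GA| = 50.22 ✓.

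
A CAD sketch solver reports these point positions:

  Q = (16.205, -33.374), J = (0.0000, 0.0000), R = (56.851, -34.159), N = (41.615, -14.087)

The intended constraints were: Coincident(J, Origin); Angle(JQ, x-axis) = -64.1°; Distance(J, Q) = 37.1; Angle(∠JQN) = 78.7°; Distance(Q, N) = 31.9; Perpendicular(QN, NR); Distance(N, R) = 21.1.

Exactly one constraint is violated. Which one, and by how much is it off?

Distance(N, R) = 21.1 — off by 4.10.

J = (0.00, 0.00) ✓; JQ at -64.10° ✓; |JQ| = 37.10 ✓; ∠JQN = 78.70° ✓; |QN| = 31.90 ✓; ∠(QN, NR) = 90.00° ✓; |NR| = 25.20 ✗.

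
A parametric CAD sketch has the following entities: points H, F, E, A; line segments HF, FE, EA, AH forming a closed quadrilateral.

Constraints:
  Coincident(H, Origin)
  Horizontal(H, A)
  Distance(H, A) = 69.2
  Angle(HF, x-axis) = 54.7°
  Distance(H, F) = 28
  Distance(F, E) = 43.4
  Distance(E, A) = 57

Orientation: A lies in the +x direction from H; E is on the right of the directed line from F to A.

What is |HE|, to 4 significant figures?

26.06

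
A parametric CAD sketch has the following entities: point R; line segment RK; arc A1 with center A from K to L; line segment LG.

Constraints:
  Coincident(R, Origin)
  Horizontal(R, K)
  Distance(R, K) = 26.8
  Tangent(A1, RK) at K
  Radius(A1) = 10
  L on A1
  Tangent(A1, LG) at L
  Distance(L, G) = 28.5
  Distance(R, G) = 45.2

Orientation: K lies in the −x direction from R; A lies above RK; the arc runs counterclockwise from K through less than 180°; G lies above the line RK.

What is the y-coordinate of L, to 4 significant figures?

11.61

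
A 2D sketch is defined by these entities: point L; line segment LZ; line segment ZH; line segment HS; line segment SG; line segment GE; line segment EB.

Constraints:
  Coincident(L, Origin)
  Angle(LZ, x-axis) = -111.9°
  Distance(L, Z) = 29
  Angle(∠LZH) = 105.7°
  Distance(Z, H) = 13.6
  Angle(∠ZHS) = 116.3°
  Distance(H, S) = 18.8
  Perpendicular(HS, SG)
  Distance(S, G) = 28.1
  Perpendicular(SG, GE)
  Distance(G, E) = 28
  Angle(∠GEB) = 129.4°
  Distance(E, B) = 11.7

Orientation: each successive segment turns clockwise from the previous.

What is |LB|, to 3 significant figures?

34.5

SG is perpendicular to GE, so GE runs at -69.9°; with |GE| = 28.0, E = (5.21, -24.4). ∠GEB = 129.4° gives EB at -120° from the x-axis; with |EB| = 11.7, B = (-0.725, -34.5). Then |LB| = |B − L| = 34.5.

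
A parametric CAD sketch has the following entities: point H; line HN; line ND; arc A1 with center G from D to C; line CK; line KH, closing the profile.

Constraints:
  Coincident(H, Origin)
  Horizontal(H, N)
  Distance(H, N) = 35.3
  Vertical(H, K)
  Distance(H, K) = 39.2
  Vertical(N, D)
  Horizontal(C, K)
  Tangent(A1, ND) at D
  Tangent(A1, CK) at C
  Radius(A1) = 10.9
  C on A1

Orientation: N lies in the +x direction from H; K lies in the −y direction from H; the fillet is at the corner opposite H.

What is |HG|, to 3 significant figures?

37.4

H is at the origin; HN is horizontal with |HN| = 35.3 and N on the +x side, so N = (35.3, 0.00). HK is vertical with |HK| = 39.2 and K on the −y side, so K = (0.00, -39.2). The virtual corner opposite H is at (35.3, -39.2). Tangency of A1 to ND means the radius GD is perpendicular to ND and tangency of A1 to CK means the radius GC is perpendicular to CK, with radius 10.9, so the center G sits 10.9 in from both sides at G = (24.4, -28.3). Then |HG| = |G − H| = 37.4.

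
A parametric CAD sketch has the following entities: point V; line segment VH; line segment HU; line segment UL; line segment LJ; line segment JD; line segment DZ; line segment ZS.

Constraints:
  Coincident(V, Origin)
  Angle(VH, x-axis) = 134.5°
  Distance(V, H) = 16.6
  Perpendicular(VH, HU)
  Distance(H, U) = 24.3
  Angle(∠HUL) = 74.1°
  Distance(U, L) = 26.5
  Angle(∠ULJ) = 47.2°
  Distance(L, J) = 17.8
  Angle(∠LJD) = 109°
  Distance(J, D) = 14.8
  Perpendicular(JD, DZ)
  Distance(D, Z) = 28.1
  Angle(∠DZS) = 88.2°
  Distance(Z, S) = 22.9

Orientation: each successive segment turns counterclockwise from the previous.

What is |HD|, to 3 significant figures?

17.3

V is at the origin; VH runs at 134.5° with length 16.6, so H = (-11.6, 11.8). VH ⟂ HU, so HU runs at -136°; with |HU| = 24.3, U = (-29.0, -5.19). ∠HUL = 74.1° gives UL at -29.6° from the x-axis; with |UL| = 26.5, L = (-5.93, -18.3). ∠ULJ = 47.2° gives LJ at 103° from the x-axis; with |LJ| = 17.8, J = (-9.99, -0.952). ∠LJD = 109.0° gives JD at 174° from the x-axis; with |JD| = 14.8, D = (-24.7, 0.544). Then |HD| = |D − H| = 17.3.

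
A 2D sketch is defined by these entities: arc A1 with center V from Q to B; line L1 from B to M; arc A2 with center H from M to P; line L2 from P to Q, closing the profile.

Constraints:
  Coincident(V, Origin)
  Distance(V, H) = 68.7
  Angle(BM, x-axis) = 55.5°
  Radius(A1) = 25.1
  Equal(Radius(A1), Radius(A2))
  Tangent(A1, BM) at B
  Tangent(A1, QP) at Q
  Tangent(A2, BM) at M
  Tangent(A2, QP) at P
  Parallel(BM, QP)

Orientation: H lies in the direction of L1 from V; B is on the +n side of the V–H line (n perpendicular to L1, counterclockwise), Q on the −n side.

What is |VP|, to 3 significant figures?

73.1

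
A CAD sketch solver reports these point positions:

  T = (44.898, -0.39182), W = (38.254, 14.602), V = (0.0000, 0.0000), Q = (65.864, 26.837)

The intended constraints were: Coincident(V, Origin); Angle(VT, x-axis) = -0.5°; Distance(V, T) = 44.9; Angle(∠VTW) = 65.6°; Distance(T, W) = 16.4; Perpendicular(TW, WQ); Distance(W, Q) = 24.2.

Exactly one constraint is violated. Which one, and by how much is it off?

Distance(W, Q) = 24.2 — off by 6.00.

V = (0.00, 0.00) ✓; VT at -0.5000° ✓; |VT| = 44.90 ✓; ∠VTW = 65.60° ✓; |TW| = 16.40 ✓; ∠(TW, WQ) = 90.00° ✓; |WQ| = 30.20 ✗.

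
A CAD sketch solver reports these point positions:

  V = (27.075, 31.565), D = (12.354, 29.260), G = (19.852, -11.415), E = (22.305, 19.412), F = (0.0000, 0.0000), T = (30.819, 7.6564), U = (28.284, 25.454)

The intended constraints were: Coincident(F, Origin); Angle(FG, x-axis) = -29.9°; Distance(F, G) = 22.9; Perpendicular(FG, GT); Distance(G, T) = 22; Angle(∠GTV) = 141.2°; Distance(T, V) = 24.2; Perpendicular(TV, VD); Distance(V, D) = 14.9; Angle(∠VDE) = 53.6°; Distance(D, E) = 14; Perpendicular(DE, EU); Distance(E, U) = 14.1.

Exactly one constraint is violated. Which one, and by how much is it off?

Distance(E, U) = 14.1 — off by 5.60.

F = (0.00, 0.00) ✓; FG at -29.90° ✓; |FG| = 22.90 ✓; ∠(FG, GT) = 90.00° ✓; |GT| = 22.00 ✓; ∠GTV = 141.2° ✓; |TV| = 24.20 ✓; ∠(TV, VD) = 90.00° ✓; |VD| = 14.90 ✓; ∠VDE = 53.60° ✓; |DE| = 14.00 ✓; ∠(DE, EU) = 90.00° ✓; |EU| = 8.500 ✗.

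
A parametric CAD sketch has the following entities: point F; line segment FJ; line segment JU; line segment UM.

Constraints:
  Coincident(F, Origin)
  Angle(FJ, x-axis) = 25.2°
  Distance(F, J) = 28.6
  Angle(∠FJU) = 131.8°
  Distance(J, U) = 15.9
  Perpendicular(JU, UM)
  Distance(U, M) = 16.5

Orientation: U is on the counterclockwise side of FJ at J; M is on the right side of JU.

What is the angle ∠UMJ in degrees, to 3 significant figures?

43.9°

∠FJU = 131.8°, so JU runs at 25.2° + (180° − 131.8°) = 73.4° from the x-axis; with |JU| = 15.9, U = J + 15.9·(cos 73.4°, sin 73.4°) = (30.4, 27.4). The perpendicularity gives UM at right angles to JU; with |UM| = 16.5 on the right of JU, M = U + 16.5·(0.958, -0.286) = (46.2, 22.7). Then cos ∠UMJ = MU·MJ / (|MU||MJ|), giving 43.9°.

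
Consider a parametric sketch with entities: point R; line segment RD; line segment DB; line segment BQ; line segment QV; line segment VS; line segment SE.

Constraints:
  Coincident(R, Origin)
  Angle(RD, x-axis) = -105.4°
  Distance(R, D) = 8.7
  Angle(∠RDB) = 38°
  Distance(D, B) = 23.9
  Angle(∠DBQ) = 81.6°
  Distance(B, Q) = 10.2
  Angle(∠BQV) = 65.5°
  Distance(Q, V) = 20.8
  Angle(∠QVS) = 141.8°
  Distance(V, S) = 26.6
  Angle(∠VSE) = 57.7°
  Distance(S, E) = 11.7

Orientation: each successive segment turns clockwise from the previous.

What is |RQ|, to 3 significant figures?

16.3

R is at the origin; RD runs at -105.4° with length 8.7, so D = (-2.31, -8.39). ∠RDB = 38.0° gives DB at 113° from the x-axis; with |DB| = 23.9, B = (-11.5, 13.7). ∠DBQ = 81.6° gives BQ at 14.2° from the x-axis; with |BQ| = 10.2, Q = (-1.61, 16.2). Then |RQ| = |Q − R| = 16.3.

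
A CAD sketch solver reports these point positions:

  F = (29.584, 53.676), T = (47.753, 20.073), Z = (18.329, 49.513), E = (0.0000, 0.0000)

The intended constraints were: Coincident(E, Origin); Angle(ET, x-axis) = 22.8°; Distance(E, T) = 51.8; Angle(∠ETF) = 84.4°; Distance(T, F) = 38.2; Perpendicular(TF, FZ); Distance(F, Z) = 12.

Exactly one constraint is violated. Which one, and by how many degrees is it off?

Perpendicular(TF, FZ) — off by 8.10°.

E = (0.00, 0.00) ✓; ET at 22.80° ✓; |ET| = 51.80 ✓; ∠ETF = 84.40° ✓; |TF| = 38.20 ✓; ∠(TF, FZ) = 81.90° ✗; |FZ| = 12.00 ✓.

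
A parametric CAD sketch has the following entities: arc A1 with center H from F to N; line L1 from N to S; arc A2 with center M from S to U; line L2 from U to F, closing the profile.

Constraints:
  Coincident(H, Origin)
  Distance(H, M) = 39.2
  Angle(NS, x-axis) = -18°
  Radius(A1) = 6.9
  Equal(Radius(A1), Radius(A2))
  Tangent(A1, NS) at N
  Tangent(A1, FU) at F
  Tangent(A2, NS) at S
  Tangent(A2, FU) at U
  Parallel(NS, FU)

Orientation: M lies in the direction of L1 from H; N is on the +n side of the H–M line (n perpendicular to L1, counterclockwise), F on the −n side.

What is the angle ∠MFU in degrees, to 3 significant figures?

9.98°

Tangency of A1 to both parallel lines with radius 6.9 puts N and F at H ± 6.9·n: N = (2.13, 6.56), F = (-2.13, -6.56). Equal radii place S and U the same way about M: S = M + 6.9·n = (39.4, -5.55), U = M − 6.9·n = (35.1, -18.7). Then cos ∠MFU = FM·FU / (|FM||FU|), giving 9.98°.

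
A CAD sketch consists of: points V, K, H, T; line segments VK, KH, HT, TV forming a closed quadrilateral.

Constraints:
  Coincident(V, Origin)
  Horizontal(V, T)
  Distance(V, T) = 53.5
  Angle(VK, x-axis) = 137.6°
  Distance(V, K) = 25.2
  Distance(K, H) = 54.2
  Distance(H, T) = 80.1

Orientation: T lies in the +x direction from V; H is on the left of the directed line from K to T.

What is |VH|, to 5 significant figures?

65.294

Checks: V.y = 0.00, T.y = 0.00 ✓; |KH| = 54.20 ✓; |HT| = 80.10 ✓.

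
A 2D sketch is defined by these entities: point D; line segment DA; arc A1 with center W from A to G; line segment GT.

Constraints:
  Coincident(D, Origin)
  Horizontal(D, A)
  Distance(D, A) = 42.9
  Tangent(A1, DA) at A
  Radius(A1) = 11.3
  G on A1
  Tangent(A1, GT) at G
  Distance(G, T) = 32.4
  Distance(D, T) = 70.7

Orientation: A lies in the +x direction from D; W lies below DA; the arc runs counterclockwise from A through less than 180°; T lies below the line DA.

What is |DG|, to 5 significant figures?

39.314

Checks: ∠(WA, AD) = 90.00° ✓; |WG| = 11.30 ✓; ∠(WG, GT) = 90.00° ✓; |GT| = 32.40 ✓; |DT| = 70.70 ✓.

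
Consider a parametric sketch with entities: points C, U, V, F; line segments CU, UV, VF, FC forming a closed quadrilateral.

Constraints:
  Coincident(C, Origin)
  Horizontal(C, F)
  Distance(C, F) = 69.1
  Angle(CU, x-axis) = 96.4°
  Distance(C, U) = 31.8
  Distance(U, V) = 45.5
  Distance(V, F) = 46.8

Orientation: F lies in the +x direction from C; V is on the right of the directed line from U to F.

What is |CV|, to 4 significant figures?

23.32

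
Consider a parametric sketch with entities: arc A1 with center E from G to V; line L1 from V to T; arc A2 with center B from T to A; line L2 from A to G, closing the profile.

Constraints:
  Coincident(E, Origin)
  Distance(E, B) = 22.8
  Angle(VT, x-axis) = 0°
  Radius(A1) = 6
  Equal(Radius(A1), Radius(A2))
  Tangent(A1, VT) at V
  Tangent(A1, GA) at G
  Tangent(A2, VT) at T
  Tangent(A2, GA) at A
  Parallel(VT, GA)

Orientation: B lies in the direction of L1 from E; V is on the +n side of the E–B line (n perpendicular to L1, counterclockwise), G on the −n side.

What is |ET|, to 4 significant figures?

23.58

The slot axis is L1's direction at 0.0°, so u = (cos 0.0°, sin 0.0°) = (1.000, 0.000) and n = (−sin 0.0°, cos 0.0°) = (-0.000, 1.000). E is at the origin and B lies 22.8 along u from E, so B = 22.8·u = (22.80, 0.000). Tangency of A1 to both parallel lines with radius 6.0 puts V and G at E ± 6.0·n: V = (-0.000, 6.000), G = (0.000, -6.000). Equal radii place T and A the same way about B: T = B + 6.0·n = (22.80, 6.000), A = B − 6.0·n = (22.80, -6.000). Then |ET| = |T − E| = 23.58.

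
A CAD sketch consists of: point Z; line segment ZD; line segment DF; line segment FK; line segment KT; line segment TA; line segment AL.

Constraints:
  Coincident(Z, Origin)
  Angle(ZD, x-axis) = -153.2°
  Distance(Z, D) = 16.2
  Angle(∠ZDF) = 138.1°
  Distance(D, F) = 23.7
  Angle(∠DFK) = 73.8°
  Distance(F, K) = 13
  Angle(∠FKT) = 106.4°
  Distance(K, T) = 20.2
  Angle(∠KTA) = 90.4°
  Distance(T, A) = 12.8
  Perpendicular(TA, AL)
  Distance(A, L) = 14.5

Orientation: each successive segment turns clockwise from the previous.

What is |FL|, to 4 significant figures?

9.470

Z is at the origin; ZD runs at -153.2° with length 16.2, so D = (-14.46, -7.304). ∠ZDF = 138.1° gives DF at 164.9° from the x-axis; with |DF| = 23.7, F = (-37.34, -1.130). ∠DFK = 73.8° gives FK at 58.70° from the x-axis; with |FK| = 13.0, K = (-30.59, 9.978). ∠FKT = 106.4° gives KT at -14.90° from the x-axis; with |KT| = 20.2, T = (-11.07, 4.784). ∠KTA = 90.4° gives TA at -104.5° from the x-axis; with |TA| = 12.8, A = (-14.27, -7.609). TA is perpendicular to AL, so AL runs at 165.5°; with |AL| = 14.5, L = (-28.31, -3.978). Then |FL| = |L − F| = 9.470.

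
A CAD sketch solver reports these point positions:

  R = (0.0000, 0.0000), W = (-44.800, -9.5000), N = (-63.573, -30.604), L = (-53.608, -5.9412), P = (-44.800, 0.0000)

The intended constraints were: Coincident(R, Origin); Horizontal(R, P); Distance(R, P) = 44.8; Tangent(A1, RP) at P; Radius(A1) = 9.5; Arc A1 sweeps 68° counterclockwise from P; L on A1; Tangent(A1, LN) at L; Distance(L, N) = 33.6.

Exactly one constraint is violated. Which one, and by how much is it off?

Distance(L, N) = 33.6 — off by 7.00.

R = (0.00, 0.00) ✓; R.y = 0.00, P.y = 0.00 ✓; |RP| = 44.80 ✓; ∠(WP, PR) = 90.00° ✓; |WP| = 9.500 ✓; bearing(W→L) − bearing(W→P) = 68.00° ✓; |WL| = 9.500 ✓; ∠(WL, LN) = 90.00° ✓; |LN| = 26.60 ✗.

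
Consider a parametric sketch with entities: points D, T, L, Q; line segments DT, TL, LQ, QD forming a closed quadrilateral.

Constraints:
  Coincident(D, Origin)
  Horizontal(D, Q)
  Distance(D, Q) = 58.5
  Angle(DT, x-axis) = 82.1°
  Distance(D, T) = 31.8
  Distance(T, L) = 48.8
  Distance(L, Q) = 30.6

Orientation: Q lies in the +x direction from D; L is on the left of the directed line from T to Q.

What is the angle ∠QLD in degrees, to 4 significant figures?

70.52°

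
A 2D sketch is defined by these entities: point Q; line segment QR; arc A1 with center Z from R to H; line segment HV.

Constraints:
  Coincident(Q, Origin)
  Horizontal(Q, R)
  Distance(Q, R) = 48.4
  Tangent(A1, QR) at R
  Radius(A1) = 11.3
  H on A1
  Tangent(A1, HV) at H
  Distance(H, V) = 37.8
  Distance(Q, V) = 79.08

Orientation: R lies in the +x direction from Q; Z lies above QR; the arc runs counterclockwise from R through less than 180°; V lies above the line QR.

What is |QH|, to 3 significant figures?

60.6

Checks: Q.y = 0.00, R.y = 0.00 ✓; |ZH| = 11.30 ✓; ∠(ZH, HV) = 90.00° ✓; |HV| = 37.80 ✓; |QV| = 79.08 ✓.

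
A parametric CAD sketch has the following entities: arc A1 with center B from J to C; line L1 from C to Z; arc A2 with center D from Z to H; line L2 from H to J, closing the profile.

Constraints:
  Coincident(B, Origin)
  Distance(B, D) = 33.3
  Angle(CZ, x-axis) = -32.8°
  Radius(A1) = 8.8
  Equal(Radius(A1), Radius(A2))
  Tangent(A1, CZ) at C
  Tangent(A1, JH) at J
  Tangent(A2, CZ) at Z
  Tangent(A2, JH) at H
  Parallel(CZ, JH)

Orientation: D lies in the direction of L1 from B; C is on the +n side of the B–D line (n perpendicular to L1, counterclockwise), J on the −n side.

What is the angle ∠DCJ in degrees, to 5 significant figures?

75.197°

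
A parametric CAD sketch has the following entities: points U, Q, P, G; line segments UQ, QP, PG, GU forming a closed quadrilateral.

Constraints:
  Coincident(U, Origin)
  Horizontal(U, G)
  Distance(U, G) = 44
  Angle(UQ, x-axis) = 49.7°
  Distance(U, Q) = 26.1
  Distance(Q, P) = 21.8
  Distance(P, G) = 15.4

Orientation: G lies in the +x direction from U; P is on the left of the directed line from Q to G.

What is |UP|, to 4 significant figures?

40.46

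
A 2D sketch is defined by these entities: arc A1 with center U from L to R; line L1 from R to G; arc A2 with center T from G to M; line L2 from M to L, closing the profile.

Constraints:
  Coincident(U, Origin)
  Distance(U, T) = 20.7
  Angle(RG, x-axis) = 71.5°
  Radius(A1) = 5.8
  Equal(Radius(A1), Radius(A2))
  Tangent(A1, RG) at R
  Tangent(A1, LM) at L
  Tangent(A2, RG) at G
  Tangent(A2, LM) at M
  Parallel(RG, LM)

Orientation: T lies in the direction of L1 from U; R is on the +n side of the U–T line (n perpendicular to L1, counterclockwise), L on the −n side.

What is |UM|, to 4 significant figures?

21.50

Tangency of A1 to both parallel lines with radius 5.8 puts R and L at U ± 5.8·n: R = (-5.500, 1.840), L = (5.500, -1.840). Equal radii place G and M the same way about T: G = T + 5.8·n = (1.068, 21.47), M = T − 5.8·n = (12.07, 17.79). Then |UM| = |M − U| = 21.50.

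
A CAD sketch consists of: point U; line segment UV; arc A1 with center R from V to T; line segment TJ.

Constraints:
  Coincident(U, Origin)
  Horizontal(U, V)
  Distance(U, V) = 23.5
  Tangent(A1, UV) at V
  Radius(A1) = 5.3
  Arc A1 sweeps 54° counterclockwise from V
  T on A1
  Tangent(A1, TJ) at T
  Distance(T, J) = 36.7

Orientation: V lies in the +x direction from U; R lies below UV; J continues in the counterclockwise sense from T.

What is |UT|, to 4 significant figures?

19.34

U is at the origin; U and V share the same y with |UV| = 23.5 and V on the +x side, so V = (23.50, 0.000). A1 meets UV tangentially, so RV is at right angles to UV, so R = V + (0, -5.3) = (23.50, -5.300). On A1, V sits at bearing 90° from R; a 54° counterclockwise sweep puts T at bearing 144°, so T = R + 5.3·(cos 144°, sin 144°) = (19.21, -2.185). Then |UT| = |T − U| = 19.34.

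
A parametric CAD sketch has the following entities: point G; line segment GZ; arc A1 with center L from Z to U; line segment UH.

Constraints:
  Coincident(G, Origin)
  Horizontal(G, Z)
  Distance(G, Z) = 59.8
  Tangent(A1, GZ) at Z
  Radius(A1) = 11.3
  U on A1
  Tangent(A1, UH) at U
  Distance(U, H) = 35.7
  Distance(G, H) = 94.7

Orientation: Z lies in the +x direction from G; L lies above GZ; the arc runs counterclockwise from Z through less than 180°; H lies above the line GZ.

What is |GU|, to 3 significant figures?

69.9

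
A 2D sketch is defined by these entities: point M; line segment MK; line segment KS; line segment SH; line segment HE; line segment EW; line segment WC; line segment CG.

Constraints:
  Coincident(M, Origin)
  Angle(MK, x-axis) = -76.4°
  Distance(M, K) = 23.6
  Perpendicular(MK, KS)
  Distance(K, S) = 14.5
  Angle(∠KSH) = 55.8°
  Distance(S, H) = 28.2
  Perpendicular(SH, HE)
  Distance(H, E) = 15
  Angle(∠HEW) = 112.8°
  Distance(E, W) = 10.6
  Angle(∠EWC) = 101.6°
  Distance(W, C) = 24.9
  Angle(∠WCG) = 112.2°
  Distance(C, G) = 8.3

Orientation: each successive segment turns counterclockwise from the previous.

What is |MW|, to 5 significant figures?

22.377

M is at the origin; MK runs at -76.4° with length 23.6, so K = (5.5494, -22.938). MK is perpendicular to KS, so KS runs at 13.600°; with |KS| = 14.5, S = (19.643, -19.529). ∠KSH = 55.8° gives SH at 137.80° from the x-axis; with |SH| = 28.2, H = (-1.2479, -0.58620). SH is perpendicular to HE, so HE runs at -132.20°; with |HE| = 15.0, E = (-11.324, -11.698). ∠HEW = 112.8° gives EW at -65.000° from the x-axis; with |EW| = 10.6, W = (-6.8440, -21.305). Then |MW| = |W − M| = 22.377.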